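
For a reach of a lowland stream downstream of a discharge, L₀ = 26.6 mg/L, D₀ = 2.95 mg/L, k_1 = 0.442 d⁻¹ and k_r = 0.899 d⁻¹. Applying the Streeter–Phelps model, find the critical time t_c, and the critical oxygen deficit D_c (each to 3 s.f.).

At the critical point dD/dt = 0, so k_1 L₀ e^(−k_1 t) = k_r D. Substituting D(t) from the Streeter–Phelps equation and solving for t gives
t_c = ln[(k_r/k_1)(1 − D₀(k_r−k_1)/(k_1 L₀))] / (k_r−k_1).
Here k_r−k_1 = 0.4570 d⁻¹ and 1 − D₀(k_r−k_1)/(k_1 L₀) = 1 − 2.95×0.4570/(0.442×26.6) = 0.8853, so
t_c = ln(2.034 × 0.8853) / 0.4570 = 0.5882 / 0.4570 = 1.287 d.
L(t_c) = L₀ e^(−k_1 t_c) = 26.6 × 0.5662 = 15.06 mg/L, and at the critical point k_r D_c = k_1 L, so D_c = (0.442/0.899) × 15.06 = 7.404 mg/L.

t_c ≈ 1.29 d; D_c ≈ 7.40 mg/L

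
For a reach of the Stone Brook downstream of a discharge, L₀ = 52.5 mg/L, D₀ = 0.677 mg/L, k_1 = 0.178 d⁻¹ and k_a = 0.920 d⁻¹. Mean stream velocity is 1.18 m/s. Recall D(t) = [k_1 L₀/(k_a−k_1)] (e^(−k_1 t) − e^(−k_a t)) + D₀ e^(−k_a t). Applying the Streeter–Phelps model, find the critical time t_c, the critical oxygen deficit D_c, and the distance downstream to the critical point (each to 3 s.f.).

With k_a/k_1 = 5.169 and 1 − D₀(k_a−k_1)/(k_1 L₀) = 0.9462,
t_c = ln(5.169 × 0.9462) / (0.920 − 0.178) = ln(4.891) / 0.7420 = 1.587/0.7420 = 2.139 d.
D_c = (k_1/k_a) L₀ e^(−k_1 t_c) = (0.178/0.920) × 52.5 × e^(−0.178×2.139) = 0.1935 × 52.5 × 0.6833 = 6.941 mg/L.
x_c = v t_c = 1.18 m/s × 2.139 d × 86400 s/d = 218100 m ≈ 218 km.

t_c ≈ 2.14 d; D_c ≈ 6.94 mg/L; x_c ≈ 218 km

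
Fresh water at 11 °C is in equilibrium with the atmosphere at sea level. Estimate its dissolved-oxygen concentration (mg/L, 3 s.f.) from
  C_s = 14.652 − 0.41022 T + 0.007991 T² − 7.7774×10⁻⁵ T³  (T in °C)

C_s = 14.652 − 0.41022×11 + 0.007991×11² − 7.7774×10⁻⁵×11³ = 11.00 mg/L.

C_s ≈ 11.0 mg/L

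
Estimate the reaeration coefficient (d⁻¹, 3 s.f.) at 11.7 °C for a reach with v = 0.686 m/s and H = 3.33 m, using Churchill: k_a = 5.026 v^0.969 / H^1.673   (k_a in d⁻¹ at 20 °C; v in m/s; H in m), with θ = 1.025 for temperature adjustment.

k_a(20) = 5.026 × 0.686^0.969 / 3.33^1.673 = 5.026 × 0.6941 / 7.483 = 0.4662 d⁻¹.
k_a(11.7) = 0.4662 × 1.025^(11.7−20) = 0.4662 × 0.8147 = 0.3798 d⁻¹.

k_a ≈ 0.380 d⁻¹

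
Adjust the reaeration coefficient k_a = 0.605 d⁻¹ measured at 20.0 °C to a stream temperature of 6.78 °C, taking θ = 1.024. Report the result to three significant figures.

k_a(T₂) = k_a(T₁) · θ^(T₂−T₁) = 0.605 × 1.024^(6.78−20.0)
= 0.605 × 1.024^-13.2 = 0.605 × 0.7309 = 0.4422 d⁻¹.

k_a ≈ 0.442 d⁻¹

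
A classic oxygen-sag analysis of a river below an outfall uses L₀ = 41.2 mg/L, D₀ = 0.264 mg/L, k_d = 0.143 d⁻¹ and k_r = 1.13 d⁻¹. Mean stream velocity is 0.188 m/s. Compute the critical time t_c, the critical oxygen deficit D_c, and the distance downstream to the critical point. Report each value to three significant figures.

t_c ≈ 2.05 d; D_c ≈ 3.89 mg/L; x_c ≈ 33.3 km

t_c = [1/(k_r−k_d)] ln[(k_r/k_d)(1 − D₀(k_r−k_d)/(k_d L₀))]
= [1/(1.13−0.143)] ln[(1.13/0.143)(1 − 0.264×0.9870/(0.143×41.2))]
= (1/0.9870) ln[7.902 × 0.9558] = 1.013 × ln(7.553) = 1.013 × 2.022 = 2.049 d.
D_c = (k_d/k_r) L₀ e^(−k_d t_c) = (0.143/1.13) × 41.2 × e^(−0.143×2.049) = 0.1265 × 41.2 × 0.7461 = 3.890 mg/L.
x_c = v t_c = 0.188 m/s × 2.049 d × 86400 s/d = 33270 m ≈ 33.3 km.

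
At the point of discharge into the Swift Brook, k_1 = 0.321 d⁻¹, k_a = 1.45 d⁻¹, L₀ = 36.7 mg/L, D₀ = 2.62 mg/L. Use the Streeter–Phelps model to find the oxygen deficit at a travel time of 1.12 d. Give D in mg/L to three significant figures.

D ≈ 5.74 mg/L

k_1 L₀/(k_a−k_1) = 0.321×36.7/(1.45−0.321) = 11.78/1.129 = 10.43 mg/L.
e^(−k_1 t) = e^(−0.321×1.120) = 0.6980; e^(−k_a t) = e^(−1.45×1.120) = 0.1971.
D = 10.43 × (0.6980 − 0.1971) + 2.62 × 0.1971 = 5.227 + 0.5164 = 5.743 mg/L.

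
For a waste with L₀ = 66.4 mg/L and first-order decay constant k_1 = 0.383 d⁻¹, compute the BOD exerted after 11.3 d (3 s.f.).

y ≈ 65.5 mg/L

y_t = L₀(1 − e^(−k_1 t)) = 66.4 × (1 − e^(−0.383×11.3))
= 66.4 × (1 − 0.01320) = 66.4 × 0.9868 = 65.52 mg/L.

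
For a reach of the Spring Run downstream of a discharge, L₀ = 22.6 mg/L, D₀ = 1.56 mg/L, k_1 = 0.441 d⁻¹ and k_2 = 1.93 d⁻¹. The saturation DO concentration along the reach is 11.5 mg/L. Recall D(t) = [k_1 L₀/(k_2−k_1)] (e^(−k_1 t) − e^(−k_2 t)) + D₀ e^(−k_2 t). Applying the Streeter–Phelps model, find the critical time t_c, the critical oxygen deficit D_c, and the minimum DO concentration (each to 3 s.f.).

At the critical point dD/dt = 0, so k_1 L₀ e^(−k_1 t) = k_2 D. Substituting D(t) from the Streeter–Phelps equation and solving for t gives
t_c = ln[(k_2/k_1)(1 − D₀(k_2−k_1)/(k_1 L₀))] / (k_2−k_1).
Here k_2−k_1 = 1.489 d⁻¹ and 1 − D₀(k_2−k_1)/(k_1 L₀) = 1 − 1.56×1.489/(0.441×22.6) = 0.7669, so
t_c = ln(4.376 × 0.7669) / 1.489 = 1.211 / 1.489 = 0.8132 d.
D_c = (k_1/k_2) L₀ e^(−k_1 t_c) = (0.441/1.93) × 22.6 × e^(−0.441×0.8132) = 0.2285 × 22.6 × 0.6986 = 3.608 mg/L.
Minimum DO = C_s − D_c = 11.5 − 3.608 = 7.892 mg/L.

t_c ≈ 0.813 d; D_c ≈ 3.61 mg/L; min DO ≈ 7.89 mg/L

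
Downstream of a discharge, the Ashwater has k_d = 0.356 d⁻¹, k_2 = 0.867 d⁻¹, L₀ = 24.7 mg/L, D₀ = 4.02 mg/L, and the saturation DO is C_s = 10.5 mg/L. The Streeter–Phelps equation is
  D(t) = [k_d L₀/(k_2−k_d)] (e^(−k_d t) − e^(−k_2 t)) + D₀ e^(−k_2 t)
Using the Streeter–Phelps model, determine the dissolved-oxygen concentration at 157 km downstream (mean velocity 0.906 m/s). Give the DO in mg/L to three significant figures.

DO ≈ 4.39 mg/L

Travel time t = x/v = 157 km / (0.906 m/s) = 157000 m / 0.906 m/s = 173300 s = 2.006 d.
k_d L₀/(k_2−k_d) = 0.356×24.7/(0.867−0.356) = 8.793/0.5110 = 17.21 mg/L.
e^(−k_d t) = e^(−0.356×2.006) = 0.4897; e^(−k_2 t) = e^(−0.867×2.006) = 0.1757.
D = 17.21 × (0.4897 − 0.1757) + 4.02 × 0.1757 = 5.403 + 0.7064 = 6.109 mg/L.
DO = C_s − D = 10.5 − 6.109 = 4.391 mg/L.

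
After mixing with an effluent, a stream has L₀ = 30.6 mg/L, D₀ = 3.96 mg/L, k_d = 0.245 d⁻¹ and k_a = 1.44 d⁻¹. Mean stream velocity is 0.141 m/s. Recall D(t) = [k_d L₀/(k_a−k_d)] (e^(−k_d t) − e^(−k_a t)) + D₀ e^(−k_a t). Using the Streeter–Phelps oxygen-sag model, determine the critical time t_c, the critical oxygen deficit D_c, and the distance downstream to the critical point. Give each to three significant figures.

At the critical point dD/dt = 0, so k_d L₀ e^(−k_d t) = k_a D. Substituting D(t) from the Streeter–Phelps equation and solving for t gives
t_c = ln[(k_a/k_d)(1 − D₀(k_a−k_d)/(k_d L₀))] / (k_a−k_d).
Here k_a−k_d = 1.195 d⁻¹ and 1 − D₀(k_a−k_d)/(k_d L₀) = 1 − 3.96×1.195/(0.245×30.6) = 0.3688, so
t_c = ln(5.878 × 0.3688) / 1.195 = 0.7736 / 1.195 = 0.6474 d.
L(t_c) = L₀ e^(−k_d t_c) = 30.6 × 0.8533 = 26.11 mg/L, and at the critical point k_a D_c = k_d L, so D_c = (0.245/1.44) × 26.11 = 4.443 mg/L.
x_c = v t_c = 0.141 m/s × 0.6474 d × 86400 s/d = 7887 m ≈ 7.89 km.

t_c ≈ 0.647 d; D_c ≈ 4.44 mg/L; x_c ≈ 7.89 km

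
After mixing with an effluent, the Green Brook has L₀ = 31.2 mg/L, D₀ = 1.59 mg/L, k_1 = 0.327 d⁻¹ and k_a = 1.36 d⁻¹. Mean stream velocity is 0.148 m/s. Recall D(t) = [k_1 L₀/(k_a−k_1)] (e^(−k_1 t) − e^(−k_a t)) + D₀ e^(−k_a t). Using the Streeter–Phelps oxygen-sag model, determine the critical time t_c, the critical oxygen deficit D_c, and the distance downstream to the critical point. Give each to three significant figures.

At the critical point dD/dt = 0, so k_1 L₀ e^(−k_1 t) = k_a D. Substituting D(t) from the Streeter–Phelps equation and solving for t gives
t_c = ln[(k_a/k_1)(1 − D₀(k_a−k_1)/(k_1 L₀))] / (k_a−k_1).
Here k_a−k_1 = 1.033 d⁻¹ and 1 − D₀(k_a−k_1)/(k_1 L₀) = 1 − 1.59×1.033/(0.327×31.2) = 0.8390, so
t_c = ln(4.159 × 0.8390) / 1.033 = 1.250 / 1.033 = 1.210 d.
D_c = (k_1/k_a) L₀ e^(−k_1 t_c) = (0.327/1.36) × 31.2 × e^(−0.327×1.210) = 0.2404 × 31.2 × 0.6733 = 5.051 mg/L.
x_c = v t_c = 0.148 m/s × 1.210 d × 86400 s/d = 15470 m ≈ 15.5 km.

t_c ≈ 1.21 d; D_c ≈ 5.05 mg/L; x_c ≈ 15.5 km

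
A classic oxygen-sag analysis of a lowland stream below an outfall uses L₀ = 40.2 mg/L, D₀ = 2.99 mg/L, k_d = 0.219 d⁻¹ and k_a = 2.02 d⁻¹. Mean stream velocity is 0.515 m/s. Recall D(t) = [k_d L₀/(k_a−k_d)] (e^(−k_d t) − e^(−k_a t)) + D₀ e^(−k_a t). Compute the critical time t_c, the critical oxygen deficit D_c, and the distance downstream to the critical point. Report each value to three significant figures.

t_c = [1/(k_a−k_d)] ln[(k_a/k_d)(1 − D₀(k_a−k_d)/(k_d L₀))]
= [1/(2.02−0.219)] ln[(2.02/0.219)(1 − 2.99×1.801/(0.219×40.2))]
= (1/1.801) ln[9.224 × 0.3883] = 0.5552 × ln(3.582) = 0.5552 × 1.276 = 0.7084 d.
D_c = (k_d/k_a) L₀ e^(−k_d t_c) = (0.219/2.02) × 40.2 × e^(−0.219×0.7084) = 0.1084 × 40.2 × 0.8563 = 3.732 mg/L.
x_c = v t_c = 0.515 m/s × 0.7084 d × 86400 s/d = 31520 m ≈ 31.5 km.

t_c ≈ 0.708 d; D_c ≈ 3.73 mg/L; x_c ≈ 31.5 km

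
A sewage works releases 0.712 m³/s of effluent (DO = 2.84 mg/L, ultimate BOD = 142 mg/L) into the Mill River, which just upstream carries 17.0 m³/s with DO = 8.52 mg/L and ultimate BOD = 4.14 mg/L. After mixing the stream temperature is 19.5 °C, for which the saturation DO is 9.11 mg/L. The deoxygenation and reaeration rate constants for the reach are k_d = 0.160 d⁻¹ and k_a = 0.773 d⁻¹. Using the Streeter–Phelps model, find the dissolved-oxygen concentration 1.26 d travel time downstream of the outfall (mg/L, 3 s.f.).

DO ≈ 7.69 mg/L

Mixed DO = (17.0×8.52 + 0.712×2.84)/(17.0+0.712) = 146.9/17.71 = 8.292 mg/L.
Mixed L₀ = (17.0×4.14 + 0.712×142)/(17.71) = 171.5/17.71 = 9.682 mg/L.
Initial deficit D₀ = C_s − DO₀ = 9.11 − 8.292 = 0.8183 mg/L.
D(1.26) = [0.160×9.682/(0.773−0.160)](e^(−0.160×1.26) − e^(−0.773×1.26)) + 0.8183 e^(−0.773×1.26)
= 2.527 × (0.8174 − 0.3776) + 0.8183 × 0.3776 = 1.420 mg/L.
DO = 9.11 − 1.420 = 7.690 mg/L.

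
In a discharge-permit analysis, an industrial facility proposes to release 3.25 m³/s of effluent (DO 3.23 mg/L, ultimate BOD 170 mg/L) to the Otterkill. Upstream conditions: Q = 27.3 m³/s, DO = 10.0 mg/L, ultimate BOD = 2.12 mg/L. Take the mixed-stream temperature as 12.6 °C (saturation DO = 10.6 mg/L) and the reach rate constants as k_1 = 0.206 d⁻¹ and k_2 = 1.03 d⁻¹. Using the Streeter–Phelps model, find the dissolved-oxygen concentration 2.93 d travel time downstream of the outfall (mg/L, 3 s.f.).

DO ≈ 8.05 mg/L

Mixed DO = (27.3×10.0 + 3.25×3.23)/(27.3+3.25) = 283.5/30.55 = 9.280 mg/L.
Mixed L₀ = (27.3×2.12 + 3.25×170)/(30.55) = 610.4/30.55 = 19.98 mg/L.
Initial deficit D₀ = C_s − DO₀ = 10.6 − 9.280 = 1.320 mg/L.
D(2.93) = [0.206×19.98/(1.03−0.206)](e^(−0.206×2.93) − e^(−1.03×2.93)) + 1.320 e^(−1.03×2.93)
= 4.995 × (0.5469 − 0.04890) + 1.320 × 0.04890 = 2.552 mg/L.
DO = 10.6 − 2.552 = 8.048 mg/L.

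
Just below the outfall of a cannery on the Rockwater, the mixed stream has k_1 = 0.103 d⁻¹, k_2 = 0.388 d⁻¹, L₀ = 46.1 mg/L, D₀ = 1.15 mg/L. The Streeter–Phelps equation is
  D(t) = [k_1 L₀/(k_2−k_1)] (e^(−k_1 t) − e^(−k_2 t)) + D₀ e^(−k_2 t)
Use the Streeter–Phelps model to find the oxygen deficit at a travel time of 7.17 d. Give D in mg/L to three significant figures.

D ≈ 7.00 mg/L

k_1 L₀/(k_2−k_1) = 0.103×46.1/(0.388−0.103) = 4.748/0.2850 = 16.66 mg/L.
e^(−k_1 t) = e^(−0.103×7.170) = 0.4778; e^(−k_2 t) = e^(−0.388×7.170) = 0.06192.
D = 16.66 × (0.4778 − 0.06192) + 1.15 × 0.06192 = 6.929 + 0.07120 = 7.001 mg/L.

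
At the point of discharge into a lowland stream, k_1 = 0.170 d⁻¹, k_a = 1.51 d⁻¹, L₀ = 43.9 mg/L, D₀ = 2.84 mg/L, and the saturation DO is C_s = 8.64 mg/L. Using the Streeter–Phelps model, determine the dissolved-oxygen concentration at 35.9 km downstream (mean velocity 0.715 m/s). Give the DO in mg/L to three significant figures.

DO ≈ 4.73 mg/L

Travel time t = x/v = 35.9 km / (0.715 m/s) = 35900 m / 0.715 m/s = 50210 s = 0.5811 d.
k_1 L₀/(k_a−k_1) = 0.170×43.9/(1.51−0.170) = 7.463/1.340 = 5.569 mg/L.
e^(−k_1 t) = e^(−0.170×0.5811) = 0.9059; e^(−k_a t) = e^(−1.51×0.5811) = 0.4158.
D = 5.569 × (0.9059 − 0.4158) + 2.84 × 0.4158 = 2.730 + 1.181 = 3.911 mg/L.
DO = C_s − D = 8.64 − 3.911 = 4.729 mg/L.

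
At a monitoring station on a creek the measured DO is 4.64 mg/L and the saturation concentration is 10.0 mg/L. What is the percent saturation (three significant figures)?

% saturation = C/C_s × 100 = 4.64/10.0 × 100 = 46.4 %.

46.4 % saturation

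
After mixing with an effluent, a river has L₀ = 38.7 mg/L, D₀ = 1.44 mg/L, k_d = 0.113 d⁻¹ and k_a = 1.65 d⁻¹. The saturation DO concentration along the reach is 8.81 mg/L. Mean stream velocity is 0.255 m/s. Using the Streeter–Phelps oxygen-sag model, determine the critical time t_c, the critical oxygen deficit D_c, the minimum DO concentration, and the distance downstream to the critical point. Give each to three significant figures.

With k_a/k_d = 14.60 and 1 − D₀(k_a−k_d)/(k_d L₀) = 0.4939,
t_c = ln(14.60 × 0.4939) / (1.65 − 0.113) = ln(7.212) / 1.537 = 1.976/1.537 = 1.285 d.
D_c = (k_d/k_a) L₀ e^(−k_d t_c) = (0.113/1.65) × 38.7 × e^(−0.113×1.285) = 0.06848 × 38.7 × 0.8648 = 2.292 mg/L.
Minimum DO = C_s − D_c = 8.81 − 2.292 = 6.518 mg/L.
x_c = v t_c = 0.255 m/s × 1.285 d × 86400 s/d = 28320 m ≈ 28.3 km.

t_c ≈ 1.29 d; D_c ≈ 2.29 mg/L; min DO ≈ 6.52 mg/L; x_c ≈ 28.3 km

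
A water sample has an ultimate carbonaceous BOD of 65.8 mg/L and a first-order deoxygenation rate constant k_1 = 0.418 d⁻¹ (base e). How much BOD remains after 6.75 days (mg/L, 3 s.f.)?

L_t = L₀ e^(−k_1 t) = 65.8 × e^(−0.418×6.75) = 65.8 × 0.05952 = 3.916 mg/L.

L ≈ 3.92 mg/L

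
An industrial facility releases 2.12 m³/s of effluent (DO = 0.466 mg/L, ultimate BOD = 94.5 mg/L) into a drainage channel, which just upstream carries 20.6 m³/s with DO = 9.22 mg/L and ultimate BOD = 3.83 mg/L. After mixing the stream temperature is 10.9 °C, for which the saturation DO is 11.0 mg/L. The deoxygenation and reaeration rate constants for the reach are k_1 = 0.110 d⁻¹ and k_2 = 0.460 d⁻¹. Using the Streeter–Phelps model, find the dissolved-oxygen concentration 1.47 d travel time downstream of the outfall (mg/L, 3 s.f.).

DO ≈ 8.36 mg/L

Mixed DO = (20.6×9.22 + 2.12×0.466)/(20.6+2.12) = 190.9/22.72 = 8.403 mg/L.
Mixed L₀ = (20.6×3.83 + 2.12×94.5)/(22.72) = 279.2/22.72 = 12.29 mg/L.
Initial deficit D₀ = C_s − DO₀ = 11.0 − 8.403 = 2.597 mg/L.
D(1.47) = [0.110×12.29/(0.460−0.110)](e^(−0.110×1.47) − e^(−0.460×1.47)) + 2.597 e^(−0.460×1.47)
= 3.863 × (0.8507 − 0.5085) + 2.597 × 0.5085 = 2.642 mg/L.
DO = 11.0 − 2.642 = 8.358 mg/L.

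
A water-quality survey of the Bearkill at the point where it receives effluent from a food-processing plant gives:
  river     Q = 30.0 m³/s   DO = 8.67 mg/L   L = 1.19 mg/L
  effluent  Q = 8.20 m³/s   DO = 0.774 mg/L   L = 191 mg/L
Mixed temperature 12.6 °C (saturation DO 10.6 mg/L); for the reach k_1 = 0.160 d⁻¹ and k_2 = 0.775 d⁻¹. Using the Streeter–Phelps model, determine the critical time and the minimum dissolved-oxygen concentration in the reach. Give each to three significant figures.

t_c ≈ 1.91 d; minimum DO ≈ 4.22 mg/L

Mixed DO = (30.0×8.67 + 8.20×0.774)/(30.0+8.20) = 266.4/38.20 = 6.975 mg/L.
Mixed L₀ = (30.0×1.19 + 8.20×191)/(38.20) = 1602/38.20 = 41.93 mg/L.
Initial deficit D₀ = C_s − DO₀ = 10.6 − 6.975 = 3.625 mg/L.
t_c = (1/0.6150) ln[(0.775/0.160)(1 − 3.625×0.6150/(0.160×41.93))] = 1.626 × ln(3.234) = 1.909 d.
D_c = (0.160/0.775) × 41.93 × e^(−0.160×1.909) = 0.2065 × 41.93 × 0.7368 = 6.379 mg/L.
Minimum DO = 10.6 − 6.379 = 4.221 mg/L.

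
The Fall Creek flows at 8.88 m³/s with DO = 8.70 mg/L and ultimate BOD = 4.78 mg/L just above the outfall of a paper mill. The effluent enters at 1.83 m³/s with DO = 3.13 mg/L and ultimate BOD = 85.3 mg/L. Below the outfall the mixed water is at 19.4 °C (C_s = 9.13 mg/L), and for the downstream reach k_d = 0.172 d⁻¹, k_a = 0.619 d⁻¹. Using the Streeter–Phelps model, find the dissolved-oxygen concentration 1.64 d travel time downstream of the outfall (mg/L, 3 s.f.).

Mixed DO = (8.88×8.70 + 1.83×3.13)/(8.88+1.83) = 82.98/10.71 = 7.748 mg/L.
Mixed L₀ = (8.88×4.78 + 1.83×85.3)/(10.71) = 198.5/10.71 = 18.54 mg/L.
Initial deficit D₀ = C_s − DO₀ = 9.13 − 7.748 = 1.382 mg/L.
D(1.64) = [0.172×18.54/(0.619−0.172)](e^(−0.172×1.64) − e^(−0.619×1.64)) + 1.382 e^(−0.619×1.64)
= 7.133 × (0.7542 − 0.3623) + 1.382 × 0.3623 = 3.296 mg/L.
DO = 9.13 − 3.296 = 5.834 mg/L.

DO ≈ 5.83 mg/L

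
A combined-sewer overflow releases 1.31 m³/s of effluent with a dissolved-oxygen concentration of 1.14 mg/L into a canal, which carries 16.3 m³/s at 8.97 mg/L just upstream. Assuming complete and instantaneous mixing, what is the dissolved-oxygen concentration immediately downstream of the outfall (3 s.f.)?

8.39 mg/L

Flow-weighted mixing: C = (Q_r C_r + Q_w C_w)/(Q_r + Q_w)
= (16.3×8.97 + 1.31×1.14)/(16.3 + 1.31) = 147.7/17.61 = 8.388 mg/L.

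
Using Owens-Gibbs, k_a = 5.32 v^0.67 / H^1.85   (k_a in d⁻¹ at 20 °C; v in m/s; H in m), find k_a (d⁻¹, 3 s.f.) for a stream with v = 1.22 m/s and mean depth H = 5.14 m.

k_a ≈ 0.294 d⁻¹

k_a = 5.32 × 1.22^0.67 / 5.14^1.85 = 5.32 × 1.143 / 20.67 = 0.2941 d⁻¹.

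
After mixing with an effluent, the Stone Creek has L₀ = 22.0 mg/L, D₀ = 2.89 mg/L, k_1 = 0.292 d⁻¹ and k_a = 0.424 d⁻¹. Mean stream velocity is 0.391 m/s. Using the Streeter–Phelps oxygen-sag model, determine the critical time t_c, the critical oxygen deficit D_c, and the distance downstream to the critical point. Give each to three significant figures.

t_c ≈ 2.36 d; D_c ≈ 7.60 mg/L; x_c ≈ 79.8 km

At the critical point dD/dt = 0, so k_1 L₀ e^(−k_1 t) = k_a D. Substituting D(t) from the Streeter–Phelps equation and solving for t gives
t_c = ln[(k_a/k_1)(1 − D₀(k_a−k_1)/(k_1 L₀))] / (k_a−k_1).
Here k_a−k_1 = 0.1320 d⁻¹ and 1 − D₀(k_a−k_1)/(k_1 L₀) = 1 − 2.89×0.1320/(0.292×22.0) = 0.9406, so
t_c = ln(1.452 × 0.9406) / 0.1320 = 0.3118 / 0.1320 = 2.362 d.
L(t_c) = L₀ e^(−k_1 t_c) = 22.0 × 0.5018 = 11.04 mg/L, and at the critical point k_a D_c = k_1 L, so D_c = (0.292/0.424) × 11.04 = 7.602 mg/L.
x_c = v t_c = 0.391 m/s × 2.362 d × 86400 s/d = 79790 m ≈ 79.8 km.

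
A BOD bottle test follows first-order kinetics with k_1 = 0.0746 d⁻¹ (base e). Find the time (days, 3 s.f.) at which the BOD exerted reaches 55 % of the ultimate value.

y/L₀ = 1 − e^(−k_1 t) = 0.55 ⇒ e^(−k_1 t) = 0.450
t = −ln(0.450) / 0.0746 = 0.7985 / 0.0746 = 10.70 d.

t ≈ 10.7 d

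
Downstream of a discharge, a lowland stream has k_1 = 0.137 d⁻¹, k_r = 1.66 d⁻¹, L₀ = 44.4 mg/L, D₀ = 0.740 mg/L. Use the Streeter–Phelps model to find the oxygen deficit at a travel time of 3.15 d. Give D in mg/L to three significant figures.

D ≈ 2.58 mg/L

k_1 L₀/(k_r−k_1) = 0.137×44.4/(1.66−0.137) = 6.083/1.523 = 3.994 mg/L.
e^(−k_1 t) = e^(−0.137×3.150) = 0.6495; e^(−k_r t) = e^(−1.66×3.150) = 0.005359.
D = 3.994 × (0.6495 − 0.005359) + 0.740 × 0.005359 = 2.573 + 0.003966 = 2.577 mg/L.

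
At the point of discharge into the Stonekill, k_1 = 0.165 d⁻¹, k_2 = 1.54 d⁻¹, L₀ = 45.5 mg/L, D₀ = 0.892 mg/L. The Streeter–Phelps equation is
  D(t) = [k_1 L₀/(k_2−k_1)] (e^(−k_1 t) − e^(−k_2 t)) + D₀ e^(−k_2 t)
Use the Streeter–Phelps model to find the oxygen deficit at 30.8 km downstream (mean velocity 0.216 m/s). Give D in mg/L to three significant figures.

D ≈ 3.80 mg/L

Travel time t = x/v = 30.8 km / (0.216 m/s) = 30800 m / 0.216 m/s = 142600 s = 1.650 d.
k_1 L₀/(k_2−k_1) = 0.165×45.5/(1.54−0.165) = 7.508/1.375 = 5.460 mg/L.
e^(−k_1 t) = e^(−0.165×1.650) = 0.7616; e^(−k_2 t) = e^(−1.54×1.650) = 0.07874.
D = 5.460 × (0.7616 − 0.07874) + 0.892 × 0.07874 = 3.728 + 0.07024 = 3.799 mg/L.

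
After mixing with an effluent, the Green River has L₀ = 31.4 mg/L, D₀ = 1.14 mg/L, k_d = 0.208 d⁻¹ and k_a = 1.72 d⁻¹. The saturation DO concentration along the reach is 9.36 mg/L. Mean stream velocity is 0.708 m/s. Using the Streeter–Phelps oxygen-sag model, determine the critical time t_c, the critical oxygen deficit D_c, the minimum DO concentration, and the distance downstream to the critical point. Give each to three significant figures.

t_c ≈ 1.19 d; D_c ≈ 2.96 mg/L; min DO ≈ 6.40 mg/L; x_c ≈ 73.1 km

t_c = [1/(k_a−k_d)] ln[(k_a/k_d)(1 − D₀(k_a−k_d)/(k_d L₀))]
= [1/(1.72−0.208)] ln[(1.72/0.208)(1 − 1.14×1.512/(0.208×31.4))]
= (1/1.512) ln[8.269 × 0.7361] = 0.6614 × ln(6.087) = 0.6614 × 1.806 = 1.195 d.
D_c = (k_d/k_a) L₀ e^(−k_d t_c) = (0.208/1.72) × 31.4 × e^(−0.208×1.195) = 0.1209 × 31.4 × 0.7800 = 2.962 mg/L.
Minimum DO = C_s − D_c = 9.36 − 2.962 = 6.398 mg/L.
x_c = v t_c = 0.708 m/s × 1.195 d × 86400 s/d = 73070 m ≈ 73.1 km.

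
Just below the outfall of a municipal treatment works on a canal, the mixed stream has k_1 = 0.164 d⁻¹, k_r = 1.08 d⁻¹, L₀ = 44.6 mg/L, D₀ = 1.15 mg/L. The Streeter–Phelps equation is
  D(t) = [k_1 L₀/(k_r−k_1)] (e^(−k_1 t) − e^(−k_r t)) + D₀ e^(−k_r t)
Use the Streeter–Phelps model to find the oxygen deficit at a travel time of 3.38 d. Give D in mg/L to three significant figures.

D ≈ 4.41 mg/L

k_1 L₀/(k_r−k_1) = 0.164×44.6/(1.08−0.164) = 7.314/0.9160 = 7.985 mg/L.
e^(−k_1 t) = e^(−0.164×3.380) = 0.5745; e^(−k_r t) = e^(−1.08×3.380) = 0.02598.
D = 7.985 × (0.5745 − 0.02598) + 1.15 × 0.02598 = 4.380 + 0.02988 = 4.410 mg/L.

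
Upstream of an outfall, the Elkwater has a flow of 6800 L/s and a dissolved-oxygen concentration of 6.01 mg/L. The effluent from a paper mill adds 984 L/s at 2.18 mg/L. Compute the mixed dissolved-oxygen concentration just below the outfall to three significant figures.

Flow-weighted mixing: C = (Q_r C_r + Q_w C_w)/(Q_r + Q_w)
= (6800×6.01 + 984×2.18)/(6800 + 984) = 43010/7784 = 5.526 mg/L.

5.53 mg/L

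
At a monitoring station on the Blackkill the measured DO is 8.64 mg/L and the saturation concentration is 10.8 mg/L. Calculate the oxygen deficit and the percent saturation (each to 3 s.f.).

D = C_s − C = 10.8 − 8.64 = 2.16 mg/L.
% saturation = 8.64/10.8 × 100 = 80.0 %.

D ≈ 2.16 mg/L; 80.0 % saturation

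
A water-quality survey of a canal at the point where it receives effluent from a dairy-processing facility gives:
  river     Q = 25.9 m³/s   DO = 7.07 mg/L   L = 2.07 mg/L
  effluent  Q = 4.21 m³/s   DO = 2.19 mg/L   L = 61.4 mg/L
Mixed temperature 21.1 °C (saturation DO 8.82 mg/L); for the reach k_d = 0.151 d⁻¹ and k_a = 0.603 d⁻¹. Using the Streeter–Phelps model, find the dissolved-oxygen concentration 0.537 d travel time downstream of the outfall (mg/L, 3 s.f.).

DO ≈ 6.37 mg/L

Mixed DO = (25.9×7.07 + 4.21×2.19)/(25.9+4.21) = 192.3/30.11 = 6.388 mg/L.
Mixed L₀ = (25.9×2.07 + 4.21×61.4)/(30.11) = 312.1/30.11 = 10.37 mg/L.
Initial deficit D₀ = C_s − DO₀ = 8.82 − 6.388 = 2.432 mg/L.
D(0.537) = [0.151×10.37/(0.603−0.151)](e^(−0.151×0.537) − e^(−0.603×0.537)) + 2.432 e^(−0.603×0.537)
= 3.463 × (0.9221 − 0.7234) + 2.432 × 0.7234 = 2.448 mg/L.
DO = 8.82 − 2.448 = 6.372 mg/L.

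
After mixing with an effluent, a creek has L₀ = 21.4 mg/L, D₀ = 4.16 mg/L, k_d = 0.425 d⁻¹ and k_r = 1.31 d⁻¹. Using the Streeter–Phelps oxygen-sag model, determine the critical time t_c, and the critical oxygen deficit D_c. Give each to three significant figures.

t_c ≈ 0.686 d; D_c ≈ 5.19 mg/L

At the critical point dD/dt = 0, so k_d L₀ e^(−k_d t) = k_r D. Substituting D(t) from the Streeter–Phelps equation and solving for t gives
t_c = ln[(k_r/k_d)(1 − D₀(k_r−k_d)/(k_d L₀))] / (k_r−k_d).
Here k_r−k_d = 0.8850 d⁻¹ and 1 − D₀(k_r−k_d)/(k_d L₀) = 1 − 4.16×0.8850/(0.425×21.4) = 0.5952, so
t_c = ln(3.082 × 0.5952) / 0.8850 = 0.6068 / 0.8850 = 0.6857 d.
D_c = (k_d/k_r) L₀ e^(−k_d t_c) = (0.425/1.31) × 21.4 × e^(−0.425×0.6857) = 0.3244 × 21.4 × 0.7472 = 5.188 mg/L.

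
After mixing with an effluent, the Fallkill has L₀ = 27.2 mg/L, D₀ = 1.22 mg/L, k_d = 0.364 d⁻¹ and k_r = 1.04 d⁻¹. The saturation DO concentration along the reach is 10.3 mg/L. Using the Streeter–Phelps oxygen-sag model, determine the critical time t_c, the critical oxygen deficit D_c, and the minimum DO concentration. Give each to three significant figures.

t_c ≈ 1.42 d; D_c ≈ 5.67 mg/L; min DO ≈ 4.63 mg/L

t_c = [1/(k_r−k_d)] ln[(k_r/k_d)(1 − D₀(k_r−k_d)/(k_d L₀))]
= [1/(1.04−0.364)] ln[(1.04/0.364)(1 − 1.22×0.6760/(0.364×27.2))]
= (1/0.6760) ln[2.857 × 0.9167] = 1.479 × ln(2.619) = 1.479 × 0.9628 = 1.424 d.
D_c = (k_d/k_r) L₀ e^(−k_d t_c) = (0.364/1.04) × 27.2 × e^(−0.364×1.424) = 0.3500 × 27.2 × 0.5954 = 5.669 mg/L.
Minimum DO = C_s − D_c = 10.3 − 5.669 = 4.631 mg/L.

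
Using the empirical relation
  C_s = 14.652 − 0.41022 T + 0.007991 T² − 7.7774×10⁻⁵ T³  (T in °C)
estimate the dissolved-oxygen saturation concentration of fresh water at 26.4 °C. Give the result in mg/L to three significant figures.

C_s = 14.652 − 0.41022×26.4 + 0.007991×26.4² − 7.7774×10⁻⁵×26.4³ = 7.961 mg/L.

C_s ≈ 7.96 mg/L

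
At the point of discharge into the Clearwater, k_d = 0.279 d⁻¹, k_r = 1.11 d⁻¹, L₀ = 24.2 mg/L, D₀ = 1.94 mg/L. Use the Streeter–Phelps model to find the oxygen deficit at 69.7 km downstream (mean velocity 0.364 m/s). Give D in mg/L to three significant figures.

Travel time t = x/v = 69.7 km / (0.364 m/s) = 69700 m / 0.364 m/s = 191500 s = 2.216 d.
k_d L₀/(k_r−k_d) = 0.279×24.2/(1.11−0.279) = 6.752/0.8310 = 8.125 mg/L.
e^(−k_d t) = e^(−0.279×2.216) = 0.5388; e^(−k_r t) = e^(−1.11×2.216) = 0.08543.
D = 8.125 × (0.5388 − 0.08543) + 1.94 × 0.08543 = 3.684 + 0.1657 = 3.850 mg/L.

D ≈ 3.85 mg/L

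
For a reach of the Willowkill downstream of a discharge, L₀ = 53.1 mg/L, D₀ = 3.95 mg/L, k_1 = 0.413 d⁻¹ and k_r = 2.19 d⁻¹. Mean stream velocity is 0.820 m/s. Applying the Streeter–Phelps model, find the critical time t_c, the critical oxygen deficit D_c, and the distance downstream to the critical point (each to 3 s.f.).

t_c ≈ 0.722 d; D_c ≈ 7.43 mg/L; x_c ≈ 51.1 km

At the critical point dD/dt = 0, so k_1 L₀ e^(−k_1 t) = k_r D. Substituting D(t) from the Streeter–Phelps equation and solving for t gives
t_c = ln[(k_r/k_1)(1 − D₀(k_r−k_1)/(k_1 L₀))] / (k_r−k_1).
Here k_r−k_1 = 1.777 d⁻¹ and 1 − D₀(k_r−k_1)/(k_1 L₀) = 1 − 3.95×1.777/(0.413×53.1) = 0.6799, so
t_c = ln(5.303 × 0.6799) / 1.777 = 1.282 / 1.777 = 0.7217 d.
D_c = (k_1/k_r) L₀ e^(−k_1 t_c) = (0.413/2.19) × 53.1 × e^(−0.413×0.7217) = 0.1886 × 53.1 × 0.7423 = 7.433 mg/L.
x_c = v t_c = 0.820 m/s × 0.7217 d × 86400 s/d = 51130 m ≈ 51.1 km.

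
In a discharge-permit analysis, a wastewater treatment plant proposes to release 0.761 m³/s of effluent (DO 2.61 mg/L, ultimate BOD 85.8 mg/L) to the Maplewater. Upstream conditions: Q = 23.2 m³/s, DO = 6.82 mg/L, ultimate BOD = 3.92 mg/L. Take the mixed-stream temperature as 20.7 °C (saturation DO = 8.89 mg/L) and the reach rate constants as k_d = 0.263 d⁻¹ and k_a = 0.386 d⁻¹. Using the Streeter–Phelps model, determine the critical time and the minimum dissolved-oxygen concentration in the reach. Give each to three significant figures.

Mixed DO = (23.2×6.82 + 0.761×2.61)/(23.2+0.761) = 160.2/23.96 = 6.686 mg/L.
Mixed L₀ = (23.2×3.92 + 0.761×85.8)/(23.96) = 156.2/23.96 = 6.521 mg/L.
Initial deficit D₀ = C_s − DO₀ = 8.89 − 6.686 = 2.204 mg/L.
t_c = (1/0.1230) ln[(0.386/0.263)(1 − 2.204×0.1230/(0.263×6.521))] = 8.130 × ln(1.236) = 1.721 d.
D_c = (0.263/0.386) × 6.521 × e^(−0.263×1.721) = 0.6813 × 6.521 × 0.6360 = 2.826 mg/L.
Minimum DO = 8.89 − 2.826 = 6.064 mg/L.

t_c ≈ 1.72 d; minimum DO ≈ 6.06 mg/L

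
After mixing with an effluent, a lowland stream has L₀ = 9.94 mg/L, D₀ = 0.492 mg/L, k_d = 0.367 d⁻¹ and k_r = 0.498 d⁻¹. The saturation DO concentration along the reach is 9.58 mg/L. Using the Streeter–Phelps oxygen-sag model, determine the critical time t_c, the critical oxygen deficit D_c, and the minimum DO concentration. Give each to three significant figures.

t_c ≈ 2.19 d; D_c ≈ 3.27 mg/L; min DO ≈ 6.31 mg/L

t_c = [1/(k_r−k_d)] ln[(k_r/k_d)(1 − D₀(k_r−k_d)/(k_d L₀))]
= [1/(0.498−0.367)] ln[(0.498/0.367)(1 − 0.492×0.1310/(0.367×9.94))]
= (1/0.1310) ln[1.357 × 0.9823] = 7.634 × ln(1.333) = 7.634 × 0.2874 = 2.194 d.
L(t_c) = L₀ e^(−k_d t_c) = 9.94 × 0.4470 = 4.443 mg/L, and at the critical point k_r D_c = k_d L, so D_c = (0.367/0.498) × 4.443 = 3.274 mg/L.
Minimum DO = C_s − D_c = 9.58 − 3.274 = 6.306 mg/L.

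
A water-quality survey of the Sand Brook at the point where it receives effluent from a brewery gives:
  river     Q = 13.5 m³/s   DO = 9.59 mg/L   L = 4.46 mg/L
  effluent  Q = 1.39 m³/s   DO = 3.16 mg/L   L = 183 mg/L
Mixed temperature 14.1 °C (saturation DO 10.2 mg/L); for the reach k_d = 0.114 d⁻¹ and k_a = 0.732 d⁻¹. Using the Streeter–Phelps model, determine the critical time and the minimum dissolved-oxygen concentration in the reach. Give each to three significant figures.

t_c ≈ 2.41 d; minimum DO ≈ 7.70 mg/L

Mixed DO = (13.5×9.59 + 1.39×3.16)/(13.5+1.39) = 133.9/14.89 = 8.990 mg/L.
Mixed L₀ = (13.5×4.46 + 1.39×183)/(14.89) = 314.6/14.89 = 21.13 mg/L.
Initial deficit D₀ = C_s − DO₀ = 10.2 − 8.990 = 1.210 mg/L.
t_c = (1/0.6180) ln[(0.732/0.114)(1 − 1.210×0.6180/(0.114×21.13))] = 1.618 × ln(4.427) = 2.407 d.
D_c = (0.114/0.732) × 21.13 × e^(−0.114×2.407) = 0.1557 × 21.13 × 0.7600 = 2.501 mg/L.
Minimum DO = 10.2 − 2.501 = 7.699 mg/L.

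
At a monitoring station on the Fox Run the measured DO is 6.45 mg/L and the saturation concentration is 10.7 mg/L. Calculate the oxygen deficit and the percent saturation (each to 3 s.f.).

D = C_s − C = 10.7 − 6.45 = 4.25 mg/L.
% saturation = 6.45/10.7 × 100 = 60.3 %.

D ≈ 4.25 mg/L; 60.3 % saturation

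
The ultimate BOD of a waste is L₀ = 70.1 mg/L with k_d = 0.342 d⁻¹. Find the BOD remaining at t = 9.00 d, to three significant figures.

L ≈ 3.23 mg/L

L_t = L₀ e^(−k_d t) = 70.1 × e^(−0.342×9.00) = 70.1 × 0.04605 = 3.228 mg/L.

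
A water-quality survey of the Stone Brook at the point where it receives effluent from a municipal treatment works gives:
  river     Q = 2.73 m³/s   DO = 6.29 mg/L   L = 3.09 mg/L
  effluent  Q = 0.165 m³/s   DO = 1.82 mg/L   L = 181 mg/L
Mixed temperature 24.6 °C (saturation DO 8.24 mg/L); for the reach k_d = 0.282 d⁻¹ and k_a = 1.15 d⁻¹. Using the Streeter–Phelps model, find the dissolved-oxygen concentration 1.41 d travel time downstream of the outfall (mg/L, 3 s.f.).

DO ≈ 5.77 mg/L

Mixed DO = (2.73×6.29 + 0.165×1.82)/(2.73+0.165) = 17.47/2.895 = 6.035 mg/L.
Mixed L₀ = (2.73×3.09 + 0.165×181)/(2.895) = 38.30/2.895 = 13.23 mg/L.
Initial deficit D₀ = C_s − DO₀ = 8.24 − 6.035 = 2.205 mg/L.
D(1.41) = [0.282×13.23/(1.15−0.282)](e^(−0.282×1.41) − e^(−1.15×1.41)) + 2.205 e^(−1.15×1.41)
= 4.298 × (0.6719 − 0.1976) + 2.205 × 0.1976 = 2.474 mg/L.
DO = 8.24 − 2.474 = 5.766 mg/L.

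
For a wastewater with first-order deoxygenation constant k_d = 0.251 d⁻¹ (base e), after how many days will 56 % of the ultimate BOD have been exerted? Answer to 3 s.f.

t ≈ 3.27 d

y/L₀ = 1 − e^(−k_d t) = 0.56 ⇒ e^(−k_d t) = 0.440
t = −ln(0.440) / 0.251 = 0.8210 / 0.251 = 3.271 d.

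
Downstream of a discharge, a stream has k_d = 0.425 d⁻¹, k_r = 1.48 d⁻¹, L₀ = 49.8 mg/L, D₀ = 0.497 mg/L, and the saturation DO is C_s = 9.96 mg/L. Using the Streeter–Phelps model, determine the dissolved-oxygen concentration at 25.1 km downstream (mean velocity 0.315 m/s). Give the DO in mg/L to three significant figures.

Travel time t = x/v = 25.1 km / (0.315 m/s) = 25100 m / 0.315 m/s = 79680 s = 0.9223 d.
k_d L₀/(k_r−k_d) = 0.425×49.8/(1.48−0.425) = 21.16/1.055 = 20.06 mg/L.
e^(−k_d t) = e^(−0.425×0.9223) = 0.6757; e^(−k_r t) = e^(−1.48×0.9223) = 0.2554.
D = 20.06 × (0.6757 − 0.2554) + 0.497 × 0.2554 = 8.433 + 0.1269 = 8.560 mg/L.
DO = C_s − D = 9.96 − 8.560 = 1.400 mg/L.

DO ≈ 1.40 mg/L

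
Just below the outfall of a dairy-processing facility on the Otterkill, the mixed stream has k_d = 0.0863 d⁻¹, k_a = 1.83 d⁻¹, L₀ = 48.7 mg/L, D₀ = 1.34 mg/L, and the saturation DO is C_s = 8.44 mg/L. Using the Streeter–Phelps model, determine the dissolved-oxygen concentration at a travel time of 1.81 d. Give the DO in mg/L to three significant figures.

DO ≈ 6.42 mg/L

k_d L₀/(k_a−k_d) = 0.0863×48.7/(1.83−0.0863) = 4.203/1.744 = 2.410 mg/L.
e^(−k_d t) = e^(−0.0863×1.810) = 0.8554; e^(−k_a t) = e^(−1.83×1.810) = 0.03643.
D = 2.410 × (0.8554 − 0.03643) + 1.34 × 0.03643 = 1.974 + 0.04882 = 2.023 mg/L.
DO = C_s − D = 8.44 − 2.023 = 6.417 mg/L.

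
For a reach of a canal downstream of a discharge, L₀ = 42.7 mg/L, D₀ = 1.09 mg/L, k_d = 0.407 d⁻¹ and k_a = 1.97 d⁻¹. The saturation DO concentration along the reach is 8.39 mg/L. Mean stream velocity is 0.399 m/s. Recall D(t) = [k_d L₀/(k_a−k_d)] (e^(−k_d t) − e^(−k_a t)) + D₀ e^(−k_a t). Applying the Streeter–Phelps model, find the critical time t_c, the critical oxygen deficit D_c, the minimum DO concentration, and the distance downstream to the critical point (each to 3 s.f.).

At the critical point dD/dt = 0, so k_d L₀ e^(−k_d t) = k_a D. Substituting D(t) from the Streeter–Phelps equation and solving for t gives
t_c = ln[(k_a/k_d)(1 − D₀(k_a−k_d)/(k_d L₀))] / (k_a−k_d).
Here k_a−k_d = 1.563 d⁻¹ and 1 − D₀(k_a−k_d)/(k_d L₀) = 1 − 1.09×1.563/(0.407×42.7) = 0.9020, so
t_c = ln(4.840 × 0.9020) / 1.563 = 1.474 / 1.563 = 0.9429 d.
L(t_c) = L₀ e^(−k_d t_c) = 42.7 × 0.6813 = 29.09 mg/L, and at the critical point k_a D_c = k_d L, so D_c = (0.407/1.97) × 29.09 = 6.010 mg/L.
Minimum DO = C_s − D_c = 8.39 − 6.010 = 2.380 mg/L.
x_c = v t_c = 0.399 m/s × 0.9429 d × 86400 s/d = 32510 m ≈ 32.5 km.

t_c ≈ 0.943 d; D_c ≈ 6.01 mg/L; min DO ≈ 2.38 mg/L; x_c ≈ 32.5 km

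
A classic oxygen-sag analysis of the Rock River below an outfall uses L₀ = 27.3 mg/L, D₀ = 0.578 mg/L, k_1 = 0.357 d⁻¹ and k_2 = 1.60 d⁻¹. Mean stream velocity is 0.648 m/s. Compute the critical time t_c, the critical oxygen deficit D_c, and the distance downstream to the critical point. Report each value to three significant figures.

At the critical point dD/dt = 0, so k_1 L₀ e^(−k_1 t) = k_2 D. Substituting D(t) from the Streeter–Phelps equation and solving for t gives
t_c = ln[(k_2/k_1)(1 − D₀(k_2−k_1)/(k_1 L₀))] / (k_2−k_1).
Here k_2−k_1 = 1.243 d⁻¹ and 1 − D₀(k_2−k_1)/(k_1 L₀) = 1 − 0.578×1.243/(0.357×27.3) = 0.9263, so
t_c = ln(4.482 × 0.9263) / 1.243 = 1.423 / 1.243 = 1.145 d.
L(t_c) = L₀ e^(−k_1 t_c) = 27.3 × 0.6644 = 18.14 mg/L, and at the critical point k_2 D_c = k_1 L, so D_c = (0.357/1.60) × 18.14 = 4.047 mg/L.
x_c = v t_c = 0.648 m/s × 1.145 d × 86400 s/d = 64110 m ≈ 64.1 km.

t_c ≈ 1.15 d; D_c ≈ 4.05 mg/L; x_c ≈ 64.1 km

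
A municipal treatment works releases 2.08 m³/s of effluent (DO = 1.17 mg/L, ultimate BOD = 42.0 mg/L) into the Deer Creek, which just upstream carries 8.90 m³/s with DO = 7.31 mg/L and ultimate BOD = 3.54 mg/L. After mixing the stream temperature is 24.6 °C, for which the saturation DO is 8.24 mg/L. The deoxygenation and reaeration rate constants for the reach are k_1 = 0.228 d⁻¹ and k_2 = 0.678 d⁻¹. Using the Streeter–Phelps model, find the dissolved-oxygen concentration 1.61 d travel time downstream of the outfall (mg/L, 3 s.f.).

DO ≈ 5.58 mg/L

Mixed DO = (8.90×7.31 + 2.08×1.17)/(8.90+2.08) = 67.49/10.98 = 6.147 mg/L.
Mixed L₀ = (8.90×3.54 + 2.08×42.0)/(10.98) = 118.9/10.98 = 10.83 mg/L.
Initial deficit D₀ = C_s − DO₀ = 8.24 − 6.147 = 2.093 mg/L.
D(1.61) = [0.228×10.83/(0.678−0.228)](e^(−0.228×1.61) − e^(−0.678×1.61)) + 2.093 e^(−0.678×1.61)
= 5.485 × (0.6928 − 0.3357) + 2.093 × 0.3357 = 2.661 mg/L.
DO = 8.24 − 2.661 = 5.579 mg/L.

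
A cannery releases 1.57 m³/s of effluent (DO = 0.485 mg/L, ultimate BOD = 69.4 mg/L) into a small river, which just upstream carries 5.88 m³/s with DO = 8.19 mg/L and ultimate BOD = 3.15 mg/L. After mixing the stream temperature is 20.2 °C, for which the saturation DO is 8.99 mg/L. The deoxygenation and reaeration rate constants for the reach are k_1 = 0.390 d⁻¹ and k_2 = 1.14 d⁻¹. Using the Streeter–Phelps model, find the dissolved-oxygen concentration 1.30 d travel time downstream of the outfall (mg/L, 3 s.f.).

Mixed DO = (5.88×8.19 + 1.57×0.485)/(5.88+1.57) = 48.92/7.450 = 6.566 mg/L.
Mixed L₀ = (5.88×3.15 + 1.57×69.4)/(7.450) = 127.5/7.450 = 17.11 mg/L.
Initial deficit D₀ = C_s − DO₀ = 8.99 − 6.566 = 2.424 mg/L.
D(1.30) = [0.390×17.11/(1.14−0.390)](e^(−0.390×1.30) − e^(−1.14×1.30)) + 2.424 e^(−1.14×1.30)
= 8.898 × (0.6023 − 0.2272) + 2.424 × 0.2272 = 3.888 mg/L.
DO = 8.99 − 3.888 = 5.102 mg/L.

DO ≈ 5.10 mg/L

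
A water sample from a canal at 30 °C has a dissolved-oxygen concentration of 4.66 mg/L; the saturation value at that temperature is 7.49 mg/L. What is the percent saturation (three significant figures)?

% saturation = C/C_s × 100 = 4.66/7.49 × 100 = 62.2 %.

62.2 % saturation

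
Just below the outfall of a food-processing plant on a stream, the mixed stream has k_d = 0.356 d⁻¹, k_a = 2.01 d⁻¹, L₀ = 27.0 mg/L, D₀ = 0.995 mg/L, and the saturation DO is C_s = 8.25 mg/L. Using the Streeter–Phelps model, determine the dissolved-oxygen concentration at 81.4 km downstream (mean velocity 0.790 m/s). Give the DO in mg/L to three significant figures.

Travel time t = x/v = 81.4 km / (0.790 m/s) = 81400 m / 0.790 m/s = 103000 s = 1.193 d.
k_d L₀/(k_a−k_d) = 0.356×27.0/(2.01−0.356) = 9.612/1.654 = 5.811 mg/L.
e^(−k_d t) = e^(−0.356×1.193) = 0.6541; e^(−k_a t) = e^(−2.01×1.193) = 0.09098.
D = 5.811 × (0.6541 − 0.09098) + 0.995 × 0.09098 = 3.272 + 0.09053 = 3.363 mg/L.
DO = C_s − D = 8.25 − 3.363 = 4.887 mg/L.

DO ≈ 4.89 mg/L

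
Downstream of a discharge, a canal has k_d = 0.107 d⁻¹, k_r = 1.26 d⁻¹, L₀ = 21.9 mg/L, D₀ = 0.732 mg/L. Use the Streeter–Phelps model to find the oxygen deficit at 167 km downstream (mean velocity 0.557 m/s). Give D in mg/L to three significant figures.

D ≈ 1.39 mg/L

Travel time t = x/v = 167 km / (0.557 m/s) = 167000 m / 0.557 m/s = 299800 s = 3.470 d.
k_d L₀/(k_r−k_d) = 0.107×21.9/(1.26−0.107) = 2.343/1.153 = 2.032 mg/L.
e^(−k_d t) = e^(−0.107×3.470) = 0.6898; e^(−k_r t) = e^(−1.26×3.470) = 0.01262.
D = 2.032 × (0.6898 − 0.01262) + 0.732 × 0.01262 = 1.376 + 0.009239 = 1.386 mg/L.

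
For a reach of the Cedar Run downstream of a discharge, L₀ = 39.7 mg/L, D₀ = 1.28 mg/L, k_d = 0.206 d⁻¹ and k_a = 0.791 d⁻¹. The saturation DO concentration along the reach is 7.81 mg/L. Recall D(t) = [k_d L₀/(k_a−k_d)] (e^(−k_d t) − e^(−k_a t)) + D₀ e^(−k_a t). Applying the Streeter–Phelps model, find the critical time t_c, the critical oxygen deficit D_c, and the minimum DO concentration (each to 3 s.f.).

t_c ≈ 2.14 d; D_c ≈ 6.66 mg/L; min DO ≈ 1.15 mg/L

At the critical point dD/dt = 0, so k_d L₀ e^(−k_d t) = k_a D. Substituting D(t) from the Streeter–Phelps equation and solving for t gives
t_c = ln[(k_a/k_d)(1 − D₀(k_a−k_d)/(k_d L₀))] / (k_a−k_d).
Here k_a−k_d = 0.5850 d⁻¹ and 1 − D₀(k_a−k_d)/(k_d L₀) = 1 − 1.28×0.5850/(0.206×39.7) = 0.9084, so
t_c = ln(3.840 × 0.9084) / 0.5850 = 1.249 / 0.5850 = 2.136 d.
L(t_c) = L₀ e^(−k_d t_c) = 39.7 × 0.6441 = 25.57 mg/L, and at the critical point k_a D_c = k_d L, so D_c = (0.206/0.791) × 25.57 = 6.659 mg/L.
Minimum DO = C_s − D_c = 7.81 − 6.659 = 1.151 mg/L.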